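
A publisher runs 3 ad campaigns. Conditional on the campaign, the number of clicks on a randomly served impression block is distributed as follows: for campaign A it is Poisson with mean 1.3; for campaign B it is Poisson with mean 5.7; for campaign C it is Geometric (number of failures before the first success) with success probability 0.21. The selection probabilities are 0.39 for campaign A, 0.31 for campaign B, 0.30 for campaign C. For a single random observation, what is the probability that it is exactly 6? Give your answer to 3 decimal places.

0.065

Conditional on each campaign, P(X = 6): A: 0.00182703; B: 0.159382; C: 0.0510484.
By total probability, P(X = 6) = 0.39·0.00182703 + 0.31·0.159382 + 0.3·0.0510484 = 0.0654353.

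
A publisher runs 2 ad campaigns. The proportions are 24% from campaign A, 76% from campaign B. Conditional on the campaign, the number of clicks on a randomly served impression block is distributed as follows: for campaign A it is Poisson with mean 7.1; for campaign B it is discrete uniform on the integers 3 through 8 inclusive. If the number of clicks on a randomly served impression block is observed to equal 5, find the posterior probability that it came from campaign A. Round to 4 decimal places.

0.1903

Likelihoods P(X=5 | ·): A: 0.124057; B: 0.166667.
Posterior ∝ prior × likelihood. Numerator for A: 0.24·0.124057 = 0.0297736.
Normalizing constant: 0.24·0.124057 + 0.76·0.166667 = 0.15644.
P(A | observation) = 0.0297736 / 0.15644 = 0.190319.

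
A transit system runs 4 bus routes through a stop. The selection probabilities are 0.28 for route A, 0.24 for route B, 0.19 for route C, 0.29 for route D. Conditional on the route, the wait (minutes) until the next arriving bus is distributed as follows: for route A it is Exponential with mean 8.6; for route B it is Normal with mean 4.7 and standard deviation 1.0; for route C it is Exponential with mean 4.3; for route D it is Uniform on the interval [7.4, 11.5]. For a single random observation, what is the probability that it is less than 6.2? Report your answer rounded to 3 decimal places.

0.513

Conditional on each route, P(X < 6.2): A: 0.5137; B: 0.933193; C: 0.763513; D: 0.
By total probability, P(X < 6.2) = 0.28·0.5137 + 0.24·0.933193 + 0.19·0.763513 + 0.29·0 = 0.51287.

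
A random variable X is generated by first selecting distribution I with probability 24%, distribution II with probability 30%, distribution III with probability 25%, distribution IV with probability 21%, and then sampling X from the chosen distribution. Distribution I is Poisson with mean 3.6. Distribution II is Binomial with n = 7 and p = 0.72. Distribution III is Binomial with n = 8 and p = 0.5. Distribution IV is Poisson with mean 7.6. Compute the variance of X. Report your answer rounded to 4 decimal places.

5.5231

Per component, I: μ=3.6, E[X²]=16.56; II: μ=5.04, E[X²]=26.8128; III: μ=4, E[X²]=18; IV: μ=7.6, E[X²]=65.36.
E[X] = 0.24·3.6 + 0.3·5.04 + 0.25·4 + 0.21·7.6 = 4.972.
E[X²] = 0.24·16.56 + 0.3·26.8128 + 0.25·18 + 0.21·65.36 = 30.2438.
Var(X) = E[X²] − (E[X])² = 30.2438 − 24.7208 = 5.52306.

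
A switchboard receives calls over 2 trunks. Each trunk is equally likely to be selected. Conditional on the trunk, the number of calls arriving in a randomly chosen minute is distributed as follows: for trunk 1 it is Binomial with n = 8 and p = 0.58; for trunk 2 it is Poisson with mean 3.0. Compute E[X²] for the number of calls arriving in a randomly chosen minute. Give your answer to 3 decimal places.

For each component E[X²] = Var + (mean)², giving 1: 23.4784; 2: 12.
Overall E[X²] = 0.5·23.4784 + 0.5·12 = 17.7392.

17.739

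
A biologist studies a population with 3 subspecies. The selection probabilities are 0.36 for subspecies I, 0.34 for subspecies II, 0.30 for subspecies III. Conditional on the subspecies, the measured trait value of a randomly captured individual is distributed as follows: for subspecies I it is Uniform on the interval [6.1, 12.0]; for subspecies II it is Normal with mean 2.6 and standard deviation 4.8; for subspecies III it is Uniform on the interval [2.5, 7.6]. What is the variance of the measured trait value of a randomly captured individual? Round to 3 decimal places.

Per component, I: μ=9.05, E[X²]=84.8033; II: μ=2.6, E[X²]=29.8; III: μ=5.05, E[X²]=27.67.
E[X] = 0.36·9.05 + 0.34·2.6 + 0.3·5.05 = 5.657.
E[X²] = 0.36·84.8033 + 0.34·29.8 + 0.3·27.67 = 48.9622.
Var(X) = E[X²] − (E[X])² = 48.9622 − 32.0016 = 16.9606.

16.961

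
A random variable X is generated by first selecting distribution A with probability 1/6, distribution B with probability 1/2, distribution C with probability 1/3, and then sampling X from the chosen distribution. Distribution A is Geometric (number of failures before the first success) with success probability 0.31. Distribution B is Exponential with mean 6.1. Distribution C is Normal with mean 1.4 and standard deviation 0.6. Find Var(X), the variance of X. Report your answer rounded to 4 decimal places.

24.8920

Per component, A: μ=2.22581, E[X²]=12.1342; B: μ=6.1, E[X²]=74.42; C: μ=1.4, E[X²]=2.32.
E[X] = 0.166667·2.22581 + 0.5·6.1 + 0.333333·1.4 = 3.88763.
E[X²] = 0.166667·12.1342 + 0.5·74.42 + 0.333333·2.32 = 40.0057.
Var(X) = E[X²] − (E[X])² = 40.0057 − 15.1137 = 24.892.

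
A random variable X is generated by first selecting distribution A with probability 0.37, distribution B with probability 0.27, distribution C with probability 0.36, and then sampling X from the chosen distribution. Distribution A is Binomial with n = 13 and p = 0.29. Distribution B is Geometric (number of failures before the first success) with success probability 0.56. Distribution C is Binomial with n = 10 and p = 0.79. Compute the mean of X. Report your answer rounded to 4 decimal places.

4.4510

Component means — A: 3.77; B: 0.785714; C: 7.9.
E[X] = 0.37·3.77 + 0.27·0.785714 + 0.36·7.9 = 4.45104.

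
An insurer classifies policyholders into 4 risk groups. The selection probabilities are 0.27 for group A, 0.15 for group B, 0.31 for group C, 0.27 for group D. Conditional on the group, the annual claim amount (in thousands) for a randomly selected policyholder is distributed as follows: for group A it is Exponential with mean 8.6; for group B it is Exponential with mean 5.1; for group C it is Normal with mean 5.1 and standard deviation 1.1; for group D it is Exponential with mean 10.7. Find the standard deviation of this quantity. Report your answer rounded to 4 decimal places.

7.8036

Per component, A: μ=8.6, E[X²]=147.92; B: μ=5.1, E[X²]=52.02; C: μ=5.1, E[X²]=27.22; D: μ=10.7, E[X²]=228.98.
E[X] = 0.27·8.6 + 0.15·5.1 + 0.31·5.1 + 0.27·10.7 = 7.557.
E[X²] = 0.27·147.92 + 0.15·52.02 + 0.31·27.22 + 0.27·228.98 = 118.004.
Var(X) = E[X²] − (E[X])² = 118.004 − 57.1082 = 60.896.
SD(X) = √60.896 = 7.80359.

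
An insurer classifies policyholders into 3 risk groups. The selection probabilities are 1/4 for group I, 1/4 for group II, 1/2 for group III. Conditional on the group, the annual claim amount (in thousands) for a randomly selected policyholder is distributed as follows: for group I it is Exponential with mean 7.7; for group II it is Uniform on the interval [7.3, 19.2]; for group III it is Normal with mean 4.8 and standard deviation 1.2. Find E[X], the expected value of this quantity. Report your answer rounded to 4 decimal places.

7.6375

Component means — I: 7.7; II: 13.25; III: 4.8.
E[X] = 0.25·7.7 + 0.25·13.25 + 0.5·4.8 = 7.6375.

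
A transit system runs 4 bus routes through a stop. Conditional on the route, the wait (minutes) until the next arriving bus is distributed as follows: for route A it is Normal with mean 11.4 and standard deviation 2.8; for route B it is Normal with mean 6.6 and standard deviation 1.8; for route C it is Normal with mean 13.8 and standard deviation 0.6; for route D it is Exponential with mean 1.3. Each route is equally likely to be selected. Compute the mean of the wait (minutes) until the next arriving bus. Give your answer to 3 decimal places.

8.275

Component means — A: 11.4; B: 6.6; C: 13.8; D: 1.3.
E[X] = 0.25·11.4 + 0.25·6.6 + 0.25·13.8 + 0.25·1.3 = 8.275.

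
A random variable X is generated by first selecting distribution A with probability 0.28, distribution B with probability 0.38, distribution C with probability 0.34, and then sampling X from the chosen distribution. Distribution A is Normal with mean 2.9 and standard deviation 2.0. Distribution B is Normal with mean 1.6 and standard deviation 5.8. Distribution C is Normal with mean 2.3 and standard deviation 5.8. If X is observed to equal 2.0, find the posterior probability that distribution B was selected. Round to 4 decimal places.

Likelihoods f(2.0 | ·): A: 0.180263; B: 0.0686198; C: 0.0686912.
Posterior ∝ prior × likelihood. Numerator for B: 0.38·0.0686198 = 0.0260755.
Normalizing constant: 0.28·0.180263 + 0.38·0.0686198 + 0.34·0.0686912 = 0.0999043.
P(B | observation) = 0.0260755 / 0.0999043 = 0.261005.

0.2610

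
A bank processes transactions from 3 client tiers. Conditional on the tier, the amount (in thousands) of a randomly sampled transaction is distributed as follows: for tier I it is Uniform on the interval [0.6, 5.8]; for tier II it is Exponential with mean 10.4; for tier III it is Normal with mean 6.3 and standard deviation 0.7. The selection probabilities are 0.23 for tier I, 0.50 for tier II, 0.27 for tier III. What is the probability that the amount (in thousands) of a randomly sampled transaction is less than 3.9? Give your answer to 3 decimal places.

0.302

Conditional on each tier, P(X < 3.9): I: 0.634615; II: 0.312711; III: 0.000303383.
By total probability, P(X < 3.9) = 0.23·0.634615 + 0.5·0.312711 + 0.27·0.000303383 = 0.302399.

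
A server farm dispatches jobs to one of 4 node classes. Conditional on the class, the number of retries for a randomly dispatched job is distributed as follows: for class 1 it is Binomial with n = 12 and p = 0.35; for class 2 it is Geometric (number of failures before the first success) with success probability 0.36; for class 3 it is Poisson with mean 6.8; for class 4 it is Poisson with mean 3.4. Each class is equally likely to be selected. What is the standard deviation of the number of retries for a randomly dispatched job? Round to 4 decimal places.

2.7856

Per component, 1: μ=4.2, E[X²]=20.37; 2: μ=1.77778, E[X²]=8.09877; 3: μ=6.8, E[X²]=53.04; 4: μ=3.4, E[X²]=14.96.
E[X] = 0.25·4.2 + 0.25·1.77778 + 0.25·6.8 + 0.25·3.4 = 4.04444.
E[X²] = 0.25·20.37 + 0.25·8.09877 + 0.25·53.04 + 0.25·14.96 = 24.1172.
Var(X) = E[X²] − (E[X])² = 24.1172 − 16.3575 = 7.75966.
SD(X) = √7.75966 = 2.78562.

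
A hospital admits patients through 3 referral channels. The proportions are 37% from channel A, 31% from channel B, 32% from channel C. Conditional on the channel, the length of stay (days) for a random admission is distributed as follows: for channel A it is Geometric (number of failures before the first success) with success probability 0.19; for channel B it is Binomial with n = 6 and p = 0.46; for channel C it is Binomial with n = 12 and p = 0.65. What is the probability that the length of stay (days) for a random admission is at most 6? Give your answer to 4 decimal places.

0.6634

Conditional on each channel, P(X ≤ 6): A: 0.771232; B: 1; C: 0.212735.
By total probability, P(X ≤ 6) = 0.37·0.771232 + 0.31·1 + 0.32·0.212735 = 0.663431.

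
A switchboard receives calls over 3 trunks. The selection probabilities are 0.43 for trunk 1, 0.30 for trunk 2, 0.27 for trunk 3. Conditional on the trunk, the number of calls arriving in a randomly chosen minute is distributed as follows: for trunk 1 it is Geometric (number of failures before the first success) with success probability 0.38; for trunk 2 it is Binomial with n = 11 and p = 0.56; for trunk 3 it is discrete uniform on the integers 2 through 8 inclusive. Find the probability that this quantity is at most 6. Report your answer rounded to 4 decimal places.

0.7806

Conditional on each trunk, P(X ≤ 6): 1: 0.964784; 2: 0.576391; 3: 0.714286.
By total probability, P(X ≤ 6) = 0.43·0.964784 + 0.3·0.576391 + 0.27·0.714286 = 0.780631.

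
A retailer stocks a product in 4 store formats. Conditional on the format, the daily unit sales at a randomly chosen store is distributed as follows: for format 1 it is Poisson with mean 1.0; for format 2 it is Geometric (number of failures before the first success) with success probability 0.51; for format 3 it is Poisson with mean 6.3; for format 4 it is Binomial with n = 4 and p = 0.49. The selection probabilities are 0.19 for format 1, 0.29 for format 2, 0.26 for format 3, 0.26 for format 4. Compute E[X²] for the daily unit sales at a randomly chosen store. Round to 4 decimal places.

14.4101

For each component E[X²] = Var + (mean)², giving 1: 2; 2: 2.807; 3: 45.99; 4: 4.8412.
Overall E[X²] = 0.19·2 + 0.29·2.807 + 0.26·45.99 + 0.26·4.8412 = 14.4101.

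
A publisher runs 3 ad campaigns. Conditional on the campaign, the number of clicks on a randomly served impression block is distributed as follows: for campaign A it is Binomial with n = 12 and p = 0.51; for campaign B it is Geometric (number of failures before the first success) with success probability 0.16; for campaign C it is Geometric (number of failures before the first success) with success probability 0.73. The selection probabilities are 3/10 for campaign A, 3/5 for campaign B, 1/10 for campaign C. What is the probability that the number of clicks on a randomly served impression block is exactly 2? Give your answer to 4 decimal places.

Conditional on each campaign, P(X = 2): A: 0.0136976; B: 0.112896; C: 0.053217.
By total probability, P(X = 2) = 0.3·0.0136976 + 0.6·0.112896 + 0.1·0.053217 = 0.0771686.

0.0772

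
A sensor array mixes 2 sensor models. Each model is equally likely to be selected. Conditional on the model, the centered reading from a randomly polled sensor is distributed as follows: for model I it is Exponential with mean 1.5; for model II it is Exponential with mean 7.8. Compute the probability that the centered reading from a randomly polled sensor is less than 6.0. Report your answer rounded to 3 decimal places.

Conditional on each model, P(X < 6.0): I: 0.981684; II: 0.536631.
By total probability, P(X < 6.0) = 0.5·0.981684 + 0.5·0.536631 = 0.759157.

0.759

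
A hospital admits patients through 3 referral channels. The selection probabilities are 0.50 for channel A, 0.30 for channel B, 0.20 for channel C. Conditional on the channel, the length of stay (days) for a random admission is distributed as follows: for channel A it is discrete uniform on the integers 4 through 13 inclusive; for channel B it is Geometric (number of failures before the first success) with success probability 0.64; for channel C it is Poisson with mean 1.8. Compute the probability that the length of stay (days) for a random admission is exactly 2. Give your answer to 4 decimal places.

Conditional on each channel, P(X = 2): A: 0; B: 0.082944; C: 0.267784.
By total probability, P(X = 2) = 0.5·0 + 0.3·0.082944 + 0.2·0.267784 = 0.07844.

0.0784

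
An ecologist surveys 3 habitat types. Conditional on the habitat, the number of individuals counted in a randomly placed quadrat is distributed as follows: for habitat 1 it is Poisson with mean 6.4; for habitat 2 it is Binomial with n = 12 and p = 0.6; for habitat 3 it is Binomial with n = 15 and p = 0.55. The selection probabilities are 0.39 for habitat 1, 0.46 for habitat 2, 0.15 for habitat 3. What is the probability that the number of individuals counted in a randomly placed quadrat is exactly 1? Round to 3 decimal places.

0.004

Conditional on each habitat, P(X = 1): 1: 0.010634; 2: 0.00030199; 3: 0.000115194.
By total probability, P(X = 1) = 0.39·0.010634 + 0.46·0.00030199 + 0.15·0.000115194 = 0.00430344.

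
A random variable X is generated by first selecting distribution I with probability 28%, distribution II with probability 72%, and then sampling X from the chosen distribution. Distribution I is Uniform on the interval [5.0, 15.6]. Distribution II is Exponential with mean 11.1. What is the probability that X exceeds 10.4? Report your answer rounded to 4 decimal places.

0.4195

Conditional on each component, P(X > 10.4): I: 0.490566; II: 0.391826.
By total probability, P(X > 10.4) = 0.28·0.490566 + 0.72·0.391826 = 0.419473.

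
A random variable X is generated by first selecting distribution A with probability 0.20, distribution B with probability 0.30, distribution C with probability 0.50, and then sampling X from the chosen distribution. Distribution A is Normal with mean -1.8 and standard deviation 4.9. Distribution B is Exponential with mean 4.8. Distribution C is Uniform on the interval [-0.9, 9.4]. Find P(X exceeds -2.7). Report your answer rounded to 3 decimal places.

Conditional on each component, P(X > -2.7): A: 0.572865; B: 1; C: 1.
By total probability, P(X > -2.7) = 0.2·0.572865 + 0.3·1 + 0.5·1 = 0.914573.

0.915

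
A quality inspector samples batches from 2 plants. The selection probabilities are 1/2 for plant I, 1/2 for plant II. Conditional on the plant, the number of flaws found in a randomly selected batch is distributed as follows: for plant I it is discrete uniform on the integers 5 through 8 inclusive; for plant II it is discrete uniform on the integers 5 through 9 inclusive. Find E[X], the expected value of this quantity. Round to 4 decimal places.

6.7500

Component means — I: 6.5; II: 7.
E[X] = 0.5·6.5 + 0.5·7 = 6.75.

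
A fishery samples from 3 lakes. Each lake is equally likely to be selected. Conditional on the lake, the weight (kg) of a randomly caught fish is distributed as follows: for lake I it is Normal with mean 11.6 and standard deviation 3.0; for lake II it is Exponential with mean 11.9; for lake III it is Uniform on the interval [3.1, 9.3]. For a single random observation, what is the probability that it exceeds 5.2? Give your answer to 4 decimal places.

Conditional on each lake, P(X > 5.2): I: 0.983551; II: 0.645988; III: 0.66129.
By total probability, P(X > 5.2) = 0.333333·0.983551 + 0.333333·0.645988 + 0.333333·0.66129 = 0.76361.

0.7636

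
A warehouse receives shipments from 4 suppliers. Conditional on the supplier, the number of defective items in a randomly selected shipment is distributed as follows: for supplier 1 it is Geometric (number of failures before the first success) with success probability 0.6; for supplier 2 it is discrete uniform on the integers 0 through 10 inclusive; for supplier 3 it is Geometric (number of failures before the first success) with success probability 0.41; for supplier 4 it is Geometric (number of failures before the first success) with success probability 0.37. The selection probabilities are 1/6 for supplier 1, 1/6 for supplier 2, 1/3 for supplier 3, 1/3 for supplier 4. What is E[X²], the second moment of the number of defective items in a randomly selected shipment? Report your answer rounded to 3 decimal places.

For each component E[X²] = Var + (mean)², giving 1: 1.55556; 2: 35; 3: 5.58061; 4: 7.5011.
Overall E[X²] = 0.166667·1.55556 + 0.166667·35 + 0.333333·5.58061 + 0.333333·7.5011 = 10.4532.

10.453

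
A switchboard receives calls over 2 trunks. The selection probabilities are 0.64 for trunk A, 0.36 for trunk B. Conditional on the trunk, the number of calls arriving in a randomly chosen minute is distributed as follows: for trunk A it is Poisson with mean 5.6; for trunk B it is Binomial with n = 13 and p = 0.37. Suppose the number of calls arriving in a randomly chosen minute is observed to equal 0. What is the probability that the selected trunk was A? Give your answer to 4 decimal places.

Likelihoods P(X=0 | ·): A: 0.00369786; B: 0.00246279.
Posterior ∝ prior × likelihood. Numerator for A: 0.64·0.00369786 = 0.00236663.
Normalizing constant: 0.64·0.00369786 + 0.36·0.00246279 = 0.00325324.
P(A | observation) = 0.00236663 / 0.00325324 = 0.72747.

0.7275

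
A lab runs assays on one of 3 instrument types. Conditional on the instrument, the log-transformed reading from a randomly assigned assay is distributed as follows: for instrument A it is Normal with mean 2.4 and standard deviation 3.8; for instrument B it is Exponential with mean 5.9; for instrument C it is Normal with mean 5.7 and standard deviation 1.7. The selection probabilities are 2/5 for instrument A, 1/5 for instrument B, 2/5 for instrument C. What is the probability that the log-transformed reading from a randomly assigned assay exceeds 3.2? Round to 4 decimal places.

0.6546

Conditional on each instrument, P(X > 3.2): A: 0.416628; B: 0.581367; C: 0.929299.
By total probability, P(X > 3.2) = 0.4·0.416628 + 0.2·0.581367 + 0.4·0.929299 = 0.654644.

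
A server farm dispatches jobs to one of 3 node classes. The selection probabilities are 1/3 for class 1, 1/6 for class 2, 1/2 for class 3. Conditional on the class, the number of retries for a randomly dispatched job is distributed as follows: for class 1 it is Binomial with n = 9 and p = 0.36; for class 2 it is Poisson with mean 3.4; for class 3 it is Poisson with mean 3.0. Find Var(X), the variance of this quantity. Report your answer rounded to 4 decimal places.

Per component, 1: μ=3.24, E[X²]=12.5712; 2: μ=3.4, E[X²]=14.96; 3: μ=3, E[X²]=12.
E[X] = 0.333333·3.24 + 0.166667·3.4 + 0.5·3 = 3.14667.
E[X²] = 0.333333·12.5712 + 0.166667·14.96 + 0.5·12 = 12.6837.
Var(X) = E[X²] − (E[X])² = 12.6837 − 9.90151 = 2.78222.

2.7822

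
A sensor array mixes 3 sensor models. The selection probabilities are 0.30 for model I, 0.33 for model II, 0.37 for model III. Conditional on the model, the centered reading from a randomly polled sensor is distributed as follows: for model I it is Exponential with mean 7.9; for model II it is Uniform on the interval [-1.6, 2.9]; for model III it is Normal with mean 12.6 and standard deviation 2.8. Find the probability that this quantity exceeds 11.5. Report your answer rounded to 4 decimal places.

Conditional on each model, P(X > 11.5): I: 0.233238; II: 0; III: 0.652788.
By total probability, P(X > 11.5) = 0.3·0.233238 + 0.33·0 + 0.37·0.652788 = 0.311503.

0.3115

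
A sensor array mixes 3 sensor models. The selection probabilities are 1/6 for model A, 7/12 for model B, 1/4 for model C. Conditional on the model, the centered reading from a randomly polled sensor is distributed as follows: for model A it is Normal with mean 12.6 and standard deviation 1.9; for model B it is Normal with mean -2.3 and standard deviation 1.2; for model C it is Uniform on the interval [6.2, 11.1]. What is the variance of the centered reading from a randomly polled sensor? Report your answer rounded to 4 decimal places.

41.6621

Per component, A: μ=12.6, E[X²]=162.37; B: μ=-2.3, E[X²]=6.73; C: μ=8.65, E[X²]=76.8233.
E[X] = 0.166667·12.6 + 0.583333·-2.3 + 0.25·8.65 = 2.92083.
E[X²] = 0.166667·162.37 + 0.583333·6.73 + 0.25·76.8233 = 50.1933.
Var(X) = E[X²] − (E[X])² = 50.1933 − 8.53127 = 41.6621.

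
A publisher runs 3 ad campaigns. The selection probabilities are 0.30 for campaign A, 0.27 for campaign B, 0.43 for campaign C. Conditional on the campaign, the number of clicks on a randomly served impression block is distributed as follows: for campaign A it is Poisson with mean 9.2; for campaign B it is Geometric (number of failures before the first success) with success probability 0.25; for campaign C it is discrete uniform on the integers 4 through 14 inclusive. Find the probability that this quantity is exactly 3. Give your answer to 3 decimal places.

Conditional on each campaign, P(X = 3): A: 0.013113; B: 0.105469; C: 0.
By total probability, P(X = 3) = 0.3·0.013113 + 0.27·0.105469 + 0.43·0 = 0.0324105.

0.032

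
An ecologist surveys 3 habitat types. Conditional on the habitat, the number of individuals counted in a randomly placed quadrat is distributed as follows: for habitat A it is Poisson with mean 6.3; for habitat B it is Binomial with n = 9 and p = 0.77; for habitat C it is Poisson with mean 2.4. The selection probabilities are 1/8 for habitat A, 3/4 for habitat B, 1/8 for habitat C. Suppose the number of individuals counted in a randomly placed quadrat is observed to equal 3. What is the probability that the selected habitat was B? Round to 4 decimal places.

Likelihoods P(X=3 | ·): A: 0.0765271; B: 0.00567699; C: 0.209014.
Posterior ∝ prior × likelihood. Numerator for B: 0.75·0.00567699 = 0.00425775.
Normalizing constant: 0.125·0.0765271 + 0.75·0.00567699 + 0.125·0.209014 = 0.0399504.
P(B | observation) = 0.00425775 / 0.0399504 = 0.106576.

0.1066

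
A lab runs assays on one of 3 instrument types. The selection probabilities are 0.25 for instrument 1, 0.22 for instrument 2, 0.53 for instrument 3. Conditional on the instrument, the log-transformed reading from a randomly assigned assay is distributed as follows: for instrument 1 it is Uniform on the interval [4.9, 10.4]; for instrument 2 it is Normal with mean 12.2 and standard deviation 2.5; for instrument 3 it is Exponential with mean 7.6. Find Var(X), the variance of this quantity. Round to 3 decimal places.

Per component, 1: μ=7.65, E[X²]=61.0433; 2: μ=12.2, E[X²]=155.09; 3: μ=7.6, E[X²]=115.52.
E[X] = 0.25·7.65 + 0.22·12.2 + 0.53·7.6 = 8.6245.
E[X²] = 0.25·61.0433 + 0.22·155.09 + 0.53·115.52 = 110.606.
Var(X) = E[X²] − (E[X])² = 110.606 − 74.382 = 36.2242.

36.224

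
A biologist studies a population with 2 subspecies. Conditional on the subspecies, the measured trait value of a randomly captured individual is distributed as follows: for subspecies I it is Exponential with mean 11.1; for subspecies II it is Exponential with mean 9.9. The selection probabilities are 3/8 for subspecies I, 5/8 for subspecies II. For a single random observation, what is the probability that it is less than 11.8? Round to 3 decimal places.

Conditional on each subspecies, P(X < 11.8): I: 0.654604; II: 0.696362.
By total probability, P(X < 11.8) = 0.375·0.654604 + 0.625·0.696362 = 0.680703.

0.681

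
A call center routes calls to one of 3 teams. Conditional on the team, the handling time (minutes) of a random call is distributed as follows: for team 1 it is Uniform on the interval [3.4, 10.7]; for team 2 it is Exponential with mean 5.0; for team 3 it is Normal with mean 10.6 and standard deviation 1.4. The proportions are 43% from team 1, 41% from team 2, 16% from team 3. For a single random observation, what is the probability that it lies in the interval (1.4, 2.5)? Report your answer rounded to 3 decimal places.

0.061

Conditional on each team, P(1.4 < X < 2.5): 1: 0; 2: 0.149253; 3: 3.58533e-09.
By total probability, P(1.4 < X < 2.5) = 0.43·0 + 0.41·0.149253 + 0.16·3.58533e-09 = 0.0611938.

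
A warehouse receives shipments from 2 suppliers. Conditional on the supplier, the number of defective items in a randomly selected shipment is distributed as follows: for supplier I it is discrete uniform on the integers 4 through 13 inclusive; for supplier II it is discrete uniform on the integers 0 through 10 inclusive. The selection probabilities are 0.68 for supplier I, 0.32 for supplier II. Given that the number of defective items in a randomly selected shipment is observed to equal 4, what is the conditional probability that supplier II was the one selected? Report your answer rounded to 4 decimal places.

0.2996

Likelihoods P(X=4 | ·): I: 0.1; II: 0.0909091.
Posterior ∝ prior × likelihood. Numerator for II: 0.32·0.0909091 = 0.0290909.
Normalizing constant: 0.68·0.1 + 0.32·0.0909091 = 0.0970909.
P(II | observation) = 0.0290909 / 0.0970909 = 0.299625.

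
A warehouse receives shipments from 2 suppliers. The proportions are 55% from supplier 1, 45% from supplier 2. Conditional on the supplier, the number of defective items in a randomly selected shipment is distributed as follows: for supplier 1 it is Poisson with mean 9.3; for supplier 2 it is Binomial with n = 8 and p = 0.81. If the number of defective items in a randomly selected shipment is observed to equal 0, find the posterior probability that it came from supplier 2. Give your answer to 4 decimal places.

Likelihoods P(X=0 | ·): 1: 9.14242e-05; 2: 1.69836e-06.
Posterior ∝ prior × likelihood. Numerator for 2: 0.45·1.69836e-06 = 7.6426e-07.
Normalizing constant: 0.55·9.14242e-05 + 0.45·1.69836e-06 = 5.10476e-05.
P(2 | observation) = 7.6426e-07 / 5.10476e-05 = 0.0149715.

0.0150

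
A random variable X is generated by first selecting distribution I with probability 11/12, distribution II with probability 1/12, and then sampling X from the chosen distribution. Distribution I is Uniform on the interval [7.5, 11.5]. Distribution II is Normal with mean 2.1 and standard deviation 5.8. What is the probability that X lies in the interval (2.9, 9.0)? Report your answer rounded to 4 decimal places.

Conditional on each component, P(2.9 < X < 9.0): I: 0.375; II: 0.328056.
By total probability, P(2.9 < X < 9.0) = 0.916667·0.375 + 0.0833333·0.328056 = 0.371088.

0.3711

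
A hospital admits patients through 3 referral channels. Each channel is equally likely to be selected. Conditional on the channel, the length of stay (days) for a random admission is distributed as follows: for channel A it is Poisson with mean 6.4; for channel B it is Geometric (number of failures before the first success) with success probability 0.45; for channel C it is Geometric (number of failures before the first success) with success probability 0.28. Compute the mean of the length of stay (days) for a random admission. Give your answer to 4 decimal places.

Component means — A: 6.4; B: 1.22222; C: 2.57143.
E[X] = 0.333333·6.4 + 0.333333·1.22222 + 0.333333·2.57143 = 3.39788.

3.3979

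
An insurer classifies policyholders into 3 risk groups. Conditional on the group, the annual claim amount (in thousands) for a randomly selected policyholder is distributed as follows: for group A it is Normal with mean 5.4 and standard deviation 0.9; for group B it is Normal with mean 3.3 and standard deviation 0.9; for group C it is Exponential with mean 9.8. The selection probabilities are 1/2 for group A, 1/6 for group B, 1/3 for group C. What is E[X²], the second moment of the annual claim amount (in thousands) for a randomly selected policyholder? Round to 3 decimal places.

For each component E[X²] = Var + (mean)², giving A: 29.97; B: 11.7; C: 192.08.
Overall E[X²] = 0.5·29.97 + 0.166667·11.7 + 0.333333·192.08 = 80.9617.

80.962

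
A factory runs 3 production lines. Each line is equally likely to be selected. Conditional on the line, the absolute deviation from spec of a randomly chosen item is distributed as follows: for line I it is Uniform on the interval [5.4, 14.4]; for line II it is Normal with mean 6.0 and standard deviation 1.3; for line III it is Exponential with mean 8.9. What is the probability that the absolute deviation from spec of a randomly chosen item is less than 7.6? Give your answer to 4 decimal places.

Conditional on each line, P(X < 7.6): I: 0.244444; II: 0.890795; III: 0.574263.
By total probability, P(X < 7.6) = 0.333333·0.244444 + 0.333333·0.890795 + 0.333333·0.574263 = 0.569834.

0.5698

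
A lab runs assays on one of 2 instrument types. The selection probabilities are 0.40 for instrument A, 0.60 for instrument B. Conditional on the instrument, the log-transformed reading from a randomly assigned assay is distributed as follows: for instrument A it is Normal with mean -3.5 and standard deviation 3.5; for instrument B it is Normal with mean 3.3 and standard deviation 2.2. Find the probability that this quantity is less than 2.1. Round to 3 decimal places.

0.554

Conditional on each instrument, P(X < 2.1): A: 0.945201; B: 0.29272.
By total probability, P(X < 2.1) = 0.4·0.945201 + 0.6·0.29272 = 0.553713.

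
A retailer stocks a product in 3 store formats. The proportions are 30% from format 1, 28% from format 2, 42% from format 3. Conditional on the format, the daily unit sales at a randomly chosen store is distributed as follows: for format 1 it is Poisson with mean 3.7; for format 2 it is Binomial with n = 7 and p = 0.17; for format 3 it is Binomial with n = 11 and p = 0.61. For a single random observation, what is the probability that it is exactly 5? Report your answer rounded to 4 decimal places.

Conditional on each format, P(X = 5): 1: 0.142869; 2: 0.00205409; 3: 0.137303.
By total probability, P(X = 5) = 0.3·0.142869 + 0.28·0.00205409 + 0.42·0.137303 = 0.101103.

0.1011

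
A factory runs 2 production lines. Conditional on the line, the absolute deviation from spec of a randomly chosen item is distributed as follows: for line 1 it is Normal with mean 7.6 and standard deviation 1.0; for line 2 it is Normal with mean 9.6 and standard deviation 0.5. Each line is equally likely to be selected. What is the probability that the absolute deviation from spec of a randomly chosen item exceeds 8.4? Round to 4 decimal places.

0.6018

Conditional on each line, P(X > 8.4): 1: 0.211855; 2: 0.991802.
By total probability, P(X > 8.4) = 0.5·0.211855 + 0.5·0.991802 = 0.601829.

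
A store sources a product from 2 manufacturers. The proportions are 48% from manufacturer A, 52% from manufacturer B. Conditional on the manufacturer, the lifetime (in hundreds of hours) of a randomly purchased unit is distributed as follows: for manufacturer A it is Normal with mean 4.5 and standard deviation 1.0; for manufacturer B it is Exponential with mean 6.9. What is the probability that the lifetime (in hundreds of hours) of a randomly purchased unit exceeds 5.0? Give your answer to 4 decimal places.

0.4000

Conditional on each manufacturer, P(X > 5.0): A: 0.308538; B: 0.4845.
By total probability, P(X > 5.0) = 0.48·0.308538 + 0.52·0.4845 = 0.400038.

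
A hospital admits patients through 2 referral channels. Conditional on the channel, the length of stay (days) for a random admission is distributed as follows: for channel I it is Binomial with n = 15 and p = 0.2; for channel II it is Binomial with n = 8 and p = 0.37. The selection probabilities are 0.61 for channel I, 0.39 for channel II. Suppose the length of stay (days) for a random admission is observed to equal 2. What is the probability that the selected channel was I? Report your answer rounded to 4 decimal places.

0.6011

Likelihoods P(X=2 | ·): I: 0.230897; II: 0.239665.
Posterior ∝ prior × likelihood. Numerator for I: 0.61·0.230897 = 0.140847.
Normalizing constant: 0.61·0.230897 + 0.39·0.239665 = 0.234317.
P(I | observation) = 0.140847 / 0.234317 = 0.601098.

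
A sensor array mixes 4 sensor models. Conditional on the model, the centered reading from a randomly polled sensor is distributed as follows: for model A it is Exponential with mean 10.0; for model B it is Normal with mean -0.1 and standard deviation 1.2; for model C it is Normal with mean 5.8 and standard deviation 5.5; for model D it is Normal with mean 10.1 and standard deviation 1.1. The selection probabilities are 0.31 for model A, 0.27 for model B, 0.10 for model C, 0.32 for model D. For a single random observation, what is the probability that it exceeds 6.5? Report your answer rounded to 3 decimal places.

0.527

Conditional on each model, P(X > 6.5): A: 0.522046; B: 1.89896e-08; C: 0.449362; D: 0.999467.
By total probability, P(X > 6.5) = 0.31·0.522046 + 0.27·1.89896e-08 + 0.1·0.449362 + 0.32·0.999467 = 0.5266.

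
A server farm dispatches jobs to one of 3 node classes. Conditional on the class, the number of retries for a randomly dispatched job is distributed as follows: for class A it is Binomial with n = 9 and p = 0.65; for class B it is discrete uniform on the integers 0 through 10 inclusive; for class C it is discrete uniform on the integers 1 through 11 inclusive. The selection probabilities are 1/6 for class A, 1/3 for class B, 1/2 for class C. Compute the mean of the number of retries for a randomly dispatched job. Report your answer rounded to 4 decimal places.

Component means — A: 5.85; B: 5; C: 6.
E[X] = 0.166667·5.85 + 0.333333·5 + 0.5·6 = 5.64167.

5.6417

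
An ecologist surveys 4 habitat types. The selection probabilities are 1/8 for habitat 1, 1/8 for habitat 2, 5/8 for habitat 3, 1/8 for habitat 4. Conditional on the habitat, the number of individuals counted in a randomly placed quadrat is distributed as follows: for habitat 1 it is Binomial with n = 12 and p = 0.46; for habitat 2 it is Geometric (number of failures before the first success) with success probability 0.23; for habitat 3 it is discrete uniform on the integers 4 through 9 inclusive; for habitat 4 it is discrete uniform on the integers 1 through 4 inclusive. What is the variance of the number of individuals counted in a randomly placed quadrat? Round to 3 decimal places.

6.500

Per component, 1: μ=5.52, E[X²]=33.4512; 2: μ=3.34783, E[X²]=25.7637; 3: μ=6.5, E[X²]=45.1667; 4: μ=2.5, E[X²]=7.5.
E[X] = 0.125·5.52 + 0.125·3.34783 + 0.625·6.5 + 0.125·2.5 = 5.48348.
E[X²] = 0.125·33.4512 + 0.125·25.7637 + 0.625·45.1667 + 0.125·7.5 = 36.5685.
Var(X) = E[X²] − (E[X])² = 36.5685 − 30.0685 = 6.5.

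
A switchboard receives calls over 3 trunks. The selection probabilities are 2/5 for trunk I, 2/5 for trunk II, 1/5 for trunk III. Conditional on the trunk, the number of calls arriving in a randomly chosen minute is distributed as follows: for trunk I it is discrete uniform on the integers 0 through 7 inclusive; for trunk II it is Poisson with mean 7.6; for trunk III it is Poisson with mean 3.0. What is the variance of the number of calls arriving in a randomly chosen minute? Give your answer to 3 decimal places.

10.142

Per component, I: μ=3.5, E[X²]=17.5; II: μ=7.6, E[X²]=65.36; III: μ=3, E[X²]=12.
E[X] = 0.4·3.5 + 0.4·7.6 + 0.2·3 = 5.04.
E[X²] = 0.4·17.5 + 0.4·65.36 + 0.2·12 = 35.544.
Var(X) = E[X²] − (E[X])² = 35.544 − 25.4016 = 10.1424.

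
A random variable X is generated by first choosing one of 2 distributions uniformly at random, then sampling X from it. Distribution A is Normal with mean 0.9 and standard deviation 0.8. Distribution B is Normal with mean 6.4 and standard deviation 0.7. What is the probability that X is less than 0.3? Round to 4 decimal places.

Conditional on each component, P(X < 0.3): A: 0.226627; B: 0.
By total probability, P(X < 0.3) = 0.5·0.226627 + 0.5·0 = 0.113314.

0.1133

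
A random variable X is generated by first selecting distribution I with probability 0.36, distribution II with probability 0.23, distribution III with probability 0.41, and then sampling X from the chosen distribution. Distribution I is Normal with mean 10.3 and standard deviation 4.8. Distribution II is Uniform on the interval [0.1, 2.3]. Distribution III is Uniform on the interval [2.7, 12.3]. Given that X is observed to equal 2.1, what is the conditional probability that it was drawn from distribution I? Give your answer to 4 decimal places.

0.0624

Likelihoods f(2.1 | ·): I: 0.0193173; II: 0.454545; III: 0.
Posterior ∝ prior × likelihood. Numerator for I: 0.36·0.0193173 = 0.00695422.
Normalizing constant: 0.36·0.0193173 + 0.23·0.454545 + 0.41·0 = 0.1115.
P(I | observation) = 0.00695422 / 0.1115 = 0.0623698.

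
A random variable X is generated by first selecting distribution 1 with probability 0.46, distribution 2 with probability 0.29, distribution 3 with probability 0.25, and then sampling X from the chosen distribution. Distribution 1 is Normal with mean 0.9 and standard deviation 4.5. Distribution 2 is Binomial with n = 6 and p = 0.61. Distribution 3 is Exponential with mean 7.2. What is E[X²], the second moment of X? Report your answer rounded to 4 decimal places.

39.9063

For each component E[X²] = Var + (mean)², giving 1: 21.06; 2: 14.823; 3: 103.68.
Overall E[X²] = 0.46·21.06 + 0.29·14.823 + 0.25·103.68 = 39.9063.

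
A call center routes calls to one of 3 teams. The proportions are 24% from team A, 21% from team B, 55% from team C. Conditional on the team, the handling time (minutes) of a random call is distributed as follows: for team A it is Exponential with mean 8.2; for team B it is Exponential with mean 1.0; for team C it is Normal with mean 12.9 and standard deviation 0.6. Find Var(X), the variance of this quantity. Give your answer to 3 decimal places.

38.430

Per component, A: μ=8.2, E[X²]=134.48; B: μ=1, E[X²]=2; C: μ=12.9, E[X²]=166.77.
E[X] = 0.24·8.2 + 0.21·1 + 0.55·12.9 = 9.273.
E[X²] = 0.24·134.48 + 0.21·2 + 0.55·166.77 = 124.419.
Var(X) = E[X²] − (E[X])² = 124.419 − 85.9885 = 38.4302.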